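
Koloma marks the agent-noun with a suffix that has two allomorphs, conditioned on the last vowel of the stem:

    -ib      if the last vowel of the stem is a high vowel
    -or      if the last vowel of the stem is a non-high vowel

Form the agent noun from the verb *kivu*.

kivuib

*kivu* — last vowel /u/ (a high vowel) → -ib → *kivuib*.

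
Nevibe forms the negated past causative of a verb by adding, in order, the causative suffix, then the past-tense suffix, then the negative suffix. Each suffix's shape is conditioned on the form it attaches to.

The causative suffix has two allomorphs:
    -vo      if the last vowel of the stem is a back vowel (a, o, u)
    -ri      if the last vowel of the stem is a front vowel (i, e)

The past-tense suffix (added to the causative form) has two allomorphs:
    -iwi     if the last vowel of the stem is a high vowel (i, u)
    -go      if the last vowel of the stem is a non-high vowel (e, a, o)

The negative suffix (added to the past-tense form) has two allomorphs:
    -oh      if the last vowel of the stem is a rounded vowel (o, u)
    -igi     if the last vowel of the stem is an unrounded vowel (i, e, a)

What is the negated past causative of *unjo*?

The last vowel of *unjo* is /o/, which is a back vowel, so the causative suffix is -vo, giving *unjovo*.
The last vowel of the causative form *unjovo* is /o/, which is a non-high vowel, so the past-tense suffix is -go, giving *unjovogo*.
The past-tense form *unjovogo*: last vowel = /o/, a rounded vowel → -oh → *unjovogooh*.

unjovogooh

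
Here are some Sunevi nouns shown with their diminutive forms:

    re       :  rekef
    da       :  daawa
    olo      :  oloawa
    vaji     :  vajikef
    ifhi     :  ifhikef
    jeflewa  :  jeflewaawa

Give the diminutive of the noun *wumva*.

wumvaawa

The alternation tracks the last vowel of the stem — -kef when the last vowel of the stem is a front vowel (*re*, *vaji*, *ifhi*); -awa when the last vowel of the stem is a back vowel (*da*, *olo*, *jeflewa*).
*wumva*: last vowel = /a/, a back vowel → -awa → *wumvaawa*.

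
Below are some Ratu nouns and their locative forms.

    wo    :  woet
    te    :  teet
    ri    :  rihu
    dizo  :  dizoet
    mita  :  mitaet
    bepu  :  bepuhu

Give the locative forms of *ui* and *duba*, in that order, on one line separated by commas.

The suffix is conditioned by the last vowel: -hu when the last vowel of the stem is a high vowel (*ri*, *bepu*); -et when the last vowel of the stem is a non-high vowel (*wo*, *te*, *dizo*, *mita*).
*ui* — last vowel /i/ (a high vowel) → -hu → *uihu*.
*duba* — last vowel /a/ (a non-high vowel) → -et → *dubaet*.

uihu, dubaet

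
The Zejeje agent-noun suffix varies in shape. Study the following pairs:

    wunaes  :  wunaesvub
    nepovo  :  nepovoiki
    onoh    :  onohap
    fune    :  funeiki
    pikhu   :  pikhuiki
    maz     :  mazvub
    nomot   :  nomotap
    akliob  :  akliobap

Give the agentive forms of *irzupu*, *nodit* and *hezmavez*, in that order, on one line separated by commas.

The pattern is sibilance of the final sound: -vub when the stem ends in a sibilant (*wunaes*, *maz*); -ap when the stem ends in a non-sibilant consonant (*onoh*, *nomot*, *akliob*); -iki when the stem ends in a vowel (*nepovo*, *fune*, *pikhu*).
The final sound of *irzupu* is /u/, which is a vowel, so the suffix is -iki, giving *irzupuiki*.
*nodit* — final sound /t/ (a non-sibilant consonant) → -ap → *noditap*.
*hezmavez* — final sound /z/ (a sibilant) → -vub → *hezmavezvub*.

irzupuiki, noditap, hezmavezvub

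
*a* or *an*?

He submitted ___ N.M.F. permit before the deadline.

The indefinite article is chosen by the initial *sound* of the following word, not its spelling.
The initialism *N.M.F.* is read letter by letter; the first letter, N, is pronounced /ɛn/, which begins with a vowel sound.
So the article is *an*: He submitted an N.M.F. permit before the deadline.

an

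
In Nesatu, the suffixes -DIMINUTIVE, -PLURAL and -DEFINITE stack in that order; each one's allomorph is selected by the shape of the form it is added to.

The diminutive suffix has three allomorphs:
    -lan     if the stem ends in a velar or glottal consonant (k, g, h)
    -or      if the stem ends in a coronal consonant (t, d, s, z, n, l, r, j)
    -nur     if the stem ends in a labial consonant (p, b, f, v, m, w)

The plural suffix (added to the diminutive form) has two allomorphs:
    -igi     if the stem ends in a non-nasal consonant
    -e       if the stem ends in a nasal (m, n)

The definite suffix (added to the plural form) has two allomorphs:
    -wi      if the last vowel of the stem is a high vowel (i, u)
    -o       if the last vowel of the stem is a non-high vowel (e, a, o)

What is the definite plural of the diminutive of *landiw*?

Since the final consonant of *landiw* is /w/ (labial), it takes -nur, giving *landiwnur*.
The diminutive form *landiwnur* — final consonant /r/ (non-nasal) → -igi → *landiwnurigi*.
The plural form *landiwnurigi*: last vowel = /i/, a high vowel → -wi → *landiwnurigiwi*.

landiwnurigiwi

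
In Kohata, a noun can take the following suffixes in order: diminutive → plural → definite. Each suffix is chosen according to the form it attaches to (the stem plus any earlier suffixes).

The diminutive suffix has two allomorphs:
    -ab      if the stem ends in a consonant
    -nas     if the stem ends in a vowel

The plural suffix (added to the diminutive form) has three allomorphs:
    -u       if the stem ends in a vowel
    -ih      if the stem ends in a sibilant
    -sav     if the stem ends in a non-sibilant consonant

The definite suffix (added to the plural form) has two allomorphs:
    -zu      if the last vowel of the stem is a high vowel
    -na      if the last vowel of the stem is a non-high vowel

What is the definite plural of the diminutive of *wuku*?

*wuku* — final sound /u/ (a vowel) → -nas → *wukunas*.
The final sound of the diminutive form *wukunas* is /s/, which is a sibilant, so the plural suffix is -ih, giving *wukunasih*.
The plural form *wukunasih* — last vowel /i/ (a high vowel) → -zu → *wukunasihzu*.

wukunasihzu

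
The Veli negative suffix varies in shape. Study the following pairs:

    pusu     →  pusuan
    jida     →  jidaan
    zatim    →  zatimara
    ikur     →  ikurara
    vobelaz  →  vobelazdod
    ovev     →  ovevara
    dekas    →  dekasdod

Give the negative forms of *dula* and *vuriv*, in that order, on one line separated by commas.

Looking at the final sound of each stem: -dod when the stem ends in a sibilant (*vobelaz*, *dekas*); -ara when the stem ends in a non-sibilant consonant (*zatim*, *ikur*, *ovev*); -an when the stem ends in a vowel (*pusu*, *jida*).
The final sound of *dula* is /a/, which is a vowel, so the suffix is -an, giving *dulaan*.
Since the final sound of *vuriv* is /v/ (a non-sibilant consonant), it takes -ara, giving *vurivara*.

dulaan, vurivara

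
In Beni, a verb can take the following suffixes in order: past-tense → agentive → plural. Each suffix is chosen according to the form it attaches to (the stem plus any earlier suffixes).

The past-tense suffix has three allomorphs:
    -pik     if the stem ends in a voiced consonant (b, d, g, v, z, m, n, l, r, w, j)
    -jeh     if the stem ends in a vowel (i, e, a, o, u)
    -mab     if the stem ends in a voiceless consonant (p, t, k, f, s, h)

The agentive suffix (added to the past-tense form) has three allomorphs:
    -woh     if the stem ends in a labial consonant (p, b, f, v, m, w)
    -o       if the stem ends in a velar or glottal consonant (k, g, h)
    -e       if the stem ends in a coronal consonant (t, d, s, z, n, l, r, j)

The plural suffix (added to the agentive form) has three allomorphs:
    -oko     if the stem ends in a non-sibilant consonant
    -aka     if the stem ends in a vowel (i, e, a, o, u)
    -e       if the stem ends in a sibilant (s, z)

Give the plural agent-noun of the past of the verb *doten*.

*doten* — final sound /n/ (a voiced consonant) → -pik → *dotenpik*.
The past-tense form *dotenpik* — final consonant /k/ (velar/glottal) → -o → *dotenpiko*.
The agentive form *dotenpiko*: final sound = /o/, a vowel → -aka → *dotenpikoaka*.

dotenpikoaka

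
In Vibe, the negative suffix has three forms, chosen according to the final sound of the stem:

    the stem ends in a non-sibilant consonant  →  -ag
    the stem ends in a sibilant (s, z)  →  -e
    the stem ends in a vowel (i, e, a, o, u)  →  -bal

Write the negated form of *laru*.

larubal

*laru*: final sound = /u/, a vowel → -bal → *larubal*.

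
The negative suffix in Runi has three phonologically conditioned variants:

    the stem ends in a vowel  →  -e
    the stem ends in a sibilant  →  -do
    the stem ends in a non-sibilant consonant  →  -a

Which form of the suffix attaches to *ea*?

-e

*ea*: final sound = /a/, a vowel → -e.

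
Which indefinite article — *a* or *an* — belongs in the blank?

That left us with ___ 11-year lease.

an

The indefinite article is chosen by the initial *sound* of the following word, not its spelling.
The number *11* is spoken "eleven", beginning with /ɪˈlɛvən/ — a vowel sound.
So the article is *an*: That left us with an 11-year lease.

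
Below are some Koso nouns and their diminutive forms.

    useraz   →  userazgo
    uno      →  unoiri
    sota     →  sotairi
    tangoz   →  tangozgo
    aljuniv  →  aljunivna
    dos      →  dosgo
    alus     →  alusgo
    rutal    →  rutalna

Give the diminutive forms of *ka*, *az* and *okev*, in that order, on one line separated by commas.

kairi, azgo, okevna

Looking at the final sound of each stem: -go when the stem ends in a sibilant (*useraz*, *tangoz*, *dos*, *alus*); -na when the stem ends in a non-sibilant consonant (*aljuniv*, *rutal*); -iri when the stem ends in a vowel (*uno*, *sota*).
The final sound of *ka* is /a/, which is a vowel, so the suffix is -iri, giving *kairi*.
The final sound of *az* is /z/, which is a sibilant, so the suffix is -go, giving *azgo*.
Since the final sound of *okev* is /v/ (a non-sibilant consonant), it takes -na, giving *okevna*.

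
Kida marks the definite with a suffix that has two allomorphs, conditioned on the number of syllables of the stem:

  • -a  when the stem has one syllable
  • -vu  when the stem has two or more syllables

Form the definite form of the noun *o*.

oa

*o* (one syllable) → -a → *oa*.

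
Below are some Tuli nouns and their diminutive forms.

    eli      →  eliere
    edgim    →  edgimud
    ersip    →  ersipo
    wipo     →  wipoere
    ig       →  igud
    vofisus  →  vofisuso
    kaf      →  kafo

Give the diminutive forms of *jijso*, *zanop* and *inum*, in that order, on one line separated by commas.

The suffix is conditioned by the final sound: -o when the stem ends in a voiceless consonant (*ersip*, *vofisus*, *kaf*); -ud when the stem ends in a voiced consonant (*edgim*, *ig*); -ere when the stem ends in a vowel (*eli*, *wipo*).
The final sound of *jijso* is /o/, which is a vowel, so the suffix is -ere, giving *jijsoere*.
*zanop*: final sound = /p/, a voiceless consonant → -o → *zanopo*.
*inum*: final sound = /m/, a voiced consonant → -ud → *inumud*.

jijsoere, zanopo, inumud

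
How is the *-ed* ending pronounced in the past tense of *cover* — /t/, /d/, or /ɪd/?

The stem *cover* ends in a voiced sound other than /d/.
The -ed suffix is realized as /ɪd/ after /t, d/; as /t/ after other voiceless consonants; and as /d/ after other voiced sounds.
So -ed on *cover* is pronounced /d/.

/d/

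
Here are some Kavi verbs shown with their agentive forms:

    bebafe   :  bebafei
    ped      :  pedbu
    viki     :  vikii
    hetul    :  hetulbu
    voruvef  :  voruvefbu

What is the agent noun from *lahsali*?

The suffix is conditioned by the final sound: -bu when the stem ends in a consonant (*ped*, *hetul*, *voruvef*); -i when the stem ends in a vowel (*bebafe*, *viki*).
*lahsali* — final sound /i/ (a vowel) → -i → *lahsalii*.

lahsalii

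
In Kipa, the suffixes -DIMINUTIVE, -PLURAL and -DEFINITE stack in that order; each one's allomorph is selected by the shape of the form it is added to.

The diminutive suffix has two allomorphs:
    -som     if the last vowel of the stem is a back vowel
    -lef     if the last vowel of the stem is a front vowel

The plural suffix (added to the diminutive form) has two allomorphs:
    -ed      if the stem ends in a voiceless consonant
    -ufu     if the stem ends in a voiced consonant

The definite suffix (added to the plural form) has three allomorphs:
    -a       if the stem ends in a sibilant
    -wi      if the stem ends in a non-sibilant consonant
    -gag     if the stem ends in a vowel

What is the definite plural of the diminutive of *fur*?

Since the last vowel of *fur* is /u/ (a back vowel), it takes -som, giving *fursom*.
The diminutive form *fursom* — final consonant /m/ (voiced) → -ufu → *fursomufu*.
The plural form *fursomufu*: final sound = /u/, a vowel → -gag → *fursomufugag*.

fursomufugag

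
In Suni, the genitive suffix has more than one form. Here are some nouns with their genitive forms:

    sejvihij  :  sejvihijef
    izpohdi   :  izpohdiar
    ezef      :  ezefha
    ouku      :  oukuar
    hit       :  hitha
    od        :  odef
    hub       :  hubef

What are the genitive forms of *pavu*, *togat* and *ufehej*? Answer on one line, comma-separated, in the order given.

pavuar, togatha, ufehejef

The pattern is voicing of the final sound: -ha when the stem ends in a voiceless consonant (*ezef*, *hit*); -ef when the stem ends in a voiced consonant (*sejvihij*, *od*, *hub*); -ar when the stem ends in a vowel (*izpohdi*, *ouku*).
Since the final sound of *pavu* is /u/ (a vowel), it takes -ar, giving *pavuar*.
Since the final sound of *togat* is /t/ (a voiceless consonant), it takes -ha, giving *togatha*.
*ufehej* — final sound /j/ (a voiced consonant) → -ef → *ufehejef*.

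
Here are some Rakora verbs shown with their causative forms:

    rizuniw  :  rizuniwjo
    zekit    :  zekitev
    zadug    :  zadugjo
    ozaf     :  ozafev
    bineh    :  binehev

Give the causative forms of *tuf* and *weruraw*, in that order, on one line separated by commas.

The alternation tracks the final consonant of the stem — -ev when the stem ends in a voiceless consonant (*zekit*, *ozaf*, *bineh*); -jo when the stem ends in a voiced consonant (*rizuniw*, *zadug*).
The final consonant of *tuf* is /f/, which is voiceless, so the suffix is -ev, giving *tufev*.
Since the final consonant of *weruraw* is /w/ (voiced), it takes -jo, giving *werurawjo*.

tufev, werurawjo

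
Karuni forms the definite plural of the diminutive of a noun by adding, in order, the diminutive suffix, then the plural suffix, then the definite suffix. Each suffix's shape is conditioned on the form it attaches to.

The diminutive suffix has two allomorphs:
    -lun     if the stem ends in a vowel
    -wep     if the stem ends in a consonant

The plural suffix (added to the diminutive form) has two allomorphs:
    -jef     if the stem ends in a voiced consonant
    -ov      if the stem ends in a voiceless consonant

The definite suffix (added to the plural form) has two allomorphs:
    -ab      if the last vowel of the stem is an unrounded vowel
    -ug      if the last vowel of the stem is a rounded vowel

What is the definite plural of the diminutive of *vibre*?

vibrelunjefab

Since the final sound of *vibre* is /e/ (a vowel), it takes -lun, giving *vibrelun*.
The final consonant of the diminutive form *vibrelun* is /n/, which is voiced, so the plural suffix is -jef, giving *vibrelunjef*.
The plural form *vibrelunjef* — last vowel /e/ (an unrounded vowel) → -ab → *vibrelunjefab*.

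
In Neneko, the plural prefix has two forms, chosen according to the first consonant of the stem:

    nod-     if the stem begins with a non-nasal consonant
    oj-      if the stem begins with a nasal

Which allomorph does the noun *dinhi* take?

Since the first consonant of *dinhi* is /d/ (non-nasal), it takes nod-.

nod-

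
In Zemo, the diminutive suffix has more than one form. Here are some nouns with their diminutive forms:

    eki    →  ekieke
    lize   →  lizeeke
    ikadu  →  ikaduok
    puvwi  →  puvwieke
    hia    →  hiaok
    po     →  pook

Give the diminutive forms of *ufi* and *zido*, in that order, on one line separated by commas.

ufieke, zidook

The alternation tracks the last vowel of the stem — -eke when the last vowel of the stem is a front vowel (*eki*, *lize*, *puvwi*); -ok when the last vowel of the stem is a back vowel (*ikadu*, *hia*, *po*).
The last vowel of *ufi* is /i/, which is a front vowel, so the suffix is -eke, giving *ufieke*.
*zido* — last vowel /o/ (a back vowel) → -ok → *zidook*.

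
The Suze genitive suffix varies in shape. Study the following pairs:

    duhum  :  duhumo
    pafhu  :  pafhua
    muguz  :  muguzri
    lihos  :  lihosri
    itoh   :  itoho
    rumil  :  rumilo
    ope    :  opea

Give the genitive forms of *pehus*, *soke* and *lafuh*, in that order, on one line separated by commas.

Looking at the final sound of each stem: -ri when the stem ends in a sibilant (*muguz*, *lihos*); -o when the stem ends in a non-sibilant consonant (*duhum*, *itoh*, *rumil*); -a when the stem ends in a vowel (*pafhu*, *ope*).
Since the final sound of *pehus* is /s/ (a sibilant), it takes -ri, giving *pehusri*.
*soke* — final sound /e/ (a vowel) → -a → *sokea*.
*lafuh* — final sound /h/ (a non-sibilant consonant) → -o → *lafuho*.

pehusri, sokea, lafuho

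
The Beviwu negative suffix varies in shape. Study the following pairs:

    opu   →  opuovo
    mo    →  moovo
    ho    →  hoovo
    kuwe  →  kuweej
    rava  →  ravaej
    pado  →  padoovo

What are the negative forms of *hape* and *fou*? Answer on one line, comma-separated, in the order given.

The suffix is conditioned by the last vowel: -ovo when the last vowel of the stem is a rounded vowel (*opu*, *mo*, *ho*, *pado*); -ej when the last vowel of the stem is an unrounded vowel (*kuwe*, *rava*).
*hape* — last vowel /e/ (an unrounded vowel) → -ej → *hapeej*.
*fou* — last vowel /u/ (a rounded vowel) → -ovo → *fouovo*.

hapeej, fouovo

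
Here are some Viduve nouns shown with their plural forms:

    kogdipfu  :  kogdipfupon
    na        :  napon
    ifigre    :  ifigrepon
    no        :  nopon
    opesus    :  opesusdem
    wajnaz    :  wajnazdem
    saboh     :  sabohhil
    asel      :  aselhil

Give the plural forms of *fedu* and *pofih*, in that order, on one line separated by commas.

fedupon, pofihhil

The pattern is sibilance of the final sound: -dem when the stem ends in a sibilant (*opesus*, *wajnaz*); -hil when the stem ends in a non-sibilant consonant (*saboh*, *asel*); -pon when the stem ends in a vowel (*kogdipfu*, *na*, *ifigre*, *no*).
Since the final sound of *fedu* is /u/ (a vowel), it takes -pon, giving *fedupon*.
Since the final sound of *pofih* is /h/ (a non-sibilant consonant), it takes -hil, giving *pofihhil*.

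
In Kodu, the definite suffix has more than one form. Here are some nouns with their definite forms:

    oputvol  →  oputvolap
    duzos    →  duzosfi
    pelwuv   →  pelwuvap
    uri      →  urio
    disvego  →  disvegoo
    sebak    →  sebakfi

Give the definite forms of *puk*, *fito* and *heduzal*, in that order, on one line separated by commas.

pukfi, fitoo, heduzalap

The pattern is voicing of the final sound: -fi when the stem ends in a voiceless consonant (*duzos*, *sebak*); -ap when the stem ends in a voiced consonant (*oputvol*, *pelwuv*); -o when the stem ends in a vowel (*uri*, *disvego*).
Since the final sound of *puk* is /k/ (a voiceless consonant), it takes -fi, giving *pukfi*.
*fito*: final sound = /o/, a vowel → -o → *fitoo*.
*heduzal*: final sound = /l/, a voiced consonant → -ap → *heduzalap*.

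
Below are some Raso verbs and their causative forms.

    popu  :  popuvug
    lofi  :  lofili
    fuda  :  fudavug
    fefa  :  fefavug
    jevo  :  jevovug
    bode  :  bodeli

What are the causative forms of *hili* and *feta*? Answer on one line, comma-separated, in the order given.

hilili, fetavug

The pattern is front/back vowel harmony: -li when the last vowel of the stem is a front vowel (*lofi*, *bode*); -vug when the last vowel of the stem is a back vowel (*popu*, *fuda*, *fefa*, *jevo*).
The last vowel of *hili* is /i/, which is a front vowel, so the suffix is -li, giving *hilili*.
*feta* — last vowel /a/ (a back vowel) → -vug → *fetavug*.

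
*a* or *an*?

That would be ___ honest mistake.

The indefinite article is chosen by the initial *sound* of the following word, not its spelling.
*honest* begins with the sound /ɒ/ (silent h) — a vowel sound.
So the article is *an*: That would be an honest mistake.

an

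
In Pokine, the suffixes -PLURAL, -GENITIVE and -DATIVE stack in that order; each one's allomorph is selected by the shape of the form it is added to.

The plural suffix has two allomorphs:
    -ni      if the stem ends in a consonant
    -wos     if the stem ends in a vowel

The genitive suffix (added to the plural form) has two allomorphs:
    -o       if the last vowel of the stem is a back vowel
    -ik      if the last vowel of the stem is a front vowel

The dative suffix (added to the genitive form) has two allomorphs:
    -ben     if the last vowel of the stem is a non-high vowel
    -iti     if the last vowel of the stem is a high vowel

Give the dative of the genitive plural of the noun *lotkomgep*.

lotkomgepniikiti

Since the final sound of *lotkomgep* is /p/ (a consonant), it takes -ni, giving *lotkomgepni*.
Since the last vowel of the plural form *lotkomgepni* is /i/ (a front vowel), it takes -ik, giving *lotkomgepniik*.
The genitive form *lotkomgepniik* — last vowel /i/ (a high vowel) → -iti → *lotkomgepniikiti*.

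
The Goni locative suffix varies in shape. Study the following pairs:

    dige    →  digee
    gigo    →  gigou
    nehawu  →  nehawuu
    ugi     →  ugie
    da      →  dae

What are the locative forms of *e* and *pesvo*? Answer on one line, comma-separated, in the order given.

Looking at the last vowel of each stem: -u when the last vowel of the stem is a rounded vowel (*gigo*, *nehawu*); -e when the last vowel of the stem is an unrounded vowel (*dige*, *ugi*, *da*).
The last vowel of *e* is /e/, which is an unrounded vowel, so the suffix is -e, giving *ee*.
Since the last vowel of *pesvo* is /o/ (a rounded vowel), it takes -u, giving *pesvou*.

ee, pesvou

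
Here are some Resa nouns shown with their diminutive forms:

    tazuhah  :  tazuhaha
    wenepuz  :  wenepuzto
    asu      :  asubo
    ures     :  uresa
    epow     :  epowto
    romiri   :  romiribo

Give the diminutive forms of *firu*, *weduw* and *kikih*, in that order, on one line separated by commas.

Looking at the final sound of each stem: -a when the stem ends in a voiceless consonant (*tazuhah*, *ures*); -to when the stem ends in a voiced consonant (*wenepuz*, *epow*); -bo when the stem ends in a vowel (*asu*, *romiri*).
*firu* — final sound /u/ (a vowel) → -bo → *firubo*.
*weduw*: final sound = /w/, a voiced consonant → -to → *weduwto*.
The final sound of *kikih* is /h/, which is a voiceless consonant, so the suffix is -a, giving *kikiha*.

firubo, weduwto, kikiha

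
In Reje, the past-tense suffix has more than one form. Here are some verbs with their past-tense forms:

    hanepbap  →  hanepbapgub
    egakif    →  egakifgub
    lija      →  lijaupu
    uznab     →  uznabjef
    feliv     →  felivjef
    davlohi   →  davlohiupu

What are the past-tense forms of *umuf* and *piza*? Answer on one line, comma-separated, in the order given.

umufgub, pizaupu

The pattern is voicing of the final sound: -gub when the stem ends in a voiceless consonant (*hanepbap*, *egakif*); -jef when the stem ends in a voiced consonant (*uznab*, *feliv*); -upu when the stem ends in a vowel (*lija*, *davlohi*).
*umuf* — final sound /f/ (a voiceless consonant) → -gub → *umufgub*.
The final sound of *piza* is /a/, which is a vowel, so the suffix is -upu, giving *pizaupu*.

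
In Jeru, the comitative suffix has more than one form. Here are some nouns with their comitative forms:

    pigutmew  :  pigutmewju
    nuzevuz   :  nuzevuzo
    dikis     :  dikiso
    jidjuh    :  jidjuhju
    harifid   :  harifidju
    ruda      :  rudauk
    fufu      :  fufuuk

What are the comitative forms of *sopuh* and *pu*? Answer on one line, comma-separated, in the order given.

sopuhju, puuk

Looking at the final sound of each stem: -o when the stem ends in a sibilant (*nuzevuz*, *dikis*); -ju when the stem ends in a non-sibilant consonant (*pigutmew*, *jidjuh*, *harifid*); -uk when the stem ends in a vowel (*ruda*, *fufu*).
Since the final sound of *sopuh* is /h/ (a non-sibilant consonant), it takes -ju, giving *sopuhju*.
Since the final sound of *pu* is /u/ (a vowel), it takes -uk, giving *puuk*.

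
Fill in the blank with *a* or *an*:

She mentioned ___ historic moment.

a

The indefinite article is chosen by the initial *sound* of the following word, not its spelling.
*historic* begins with the sound /h/ (h is pronounced in standard usage) — a consonant sound.
So the article is *a*: She mentioned a historic moment.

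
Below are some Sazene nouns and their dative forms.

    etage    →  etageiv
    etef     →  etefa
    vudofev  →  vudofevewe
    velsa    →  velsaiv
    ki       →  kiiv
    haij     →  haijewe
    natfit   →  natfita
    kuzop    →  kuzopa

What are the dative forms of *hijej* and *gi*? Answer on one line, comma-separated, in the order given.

hijejewe, giiv

The pattern is voicing of the final sound: -a when the stem ends in a voiceless consonant (*etef*, *natfit*, *kuzop*); -ewe when the stem ends in a voiced consonant (*vudofev*, *haij*); -iv when the stem ends in a vowel (*etage*, *velsa*, *ki*).
The final sound of *hijej* is /j/, which is a voiced consonant, so the suffix is -ewe, giving *hijejewe*.
Since the final sound of *gi* is /i/ (a vowel), it takes -iv, giving *giiv*.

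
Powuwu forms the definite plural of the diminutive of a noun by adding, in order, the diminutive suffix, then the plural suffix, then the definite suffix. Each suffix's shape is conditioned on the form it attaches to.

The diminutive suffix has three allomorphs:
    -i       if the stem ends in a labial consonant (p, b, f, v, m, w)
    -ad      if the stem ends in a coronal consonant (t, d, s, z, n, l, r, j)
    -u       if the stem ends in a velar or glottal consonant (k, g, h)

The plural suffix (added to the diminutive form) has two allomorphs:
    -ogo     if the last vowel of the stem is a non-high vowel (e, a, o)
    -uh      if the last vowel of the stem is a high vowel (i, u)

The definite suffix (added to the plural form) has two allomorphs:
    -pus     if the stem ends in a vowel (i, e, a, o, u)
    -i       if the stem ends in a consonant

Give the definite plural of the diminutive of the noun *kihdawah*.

kihdawahuuhi

The final consonant of *kihdawah* is /h/, which is velar/glottal, so the diminutive suffix is -u, giving *kihdawahu*.
The last vowel of the diminutive form *kihdawahu* is /u/, which is a high vowel, so the plural suffix is -uh, giving *kihdawahuuh*.
The plural form *kihdawahuuh* — final sound /h/ (a consonant) → -i → *kihdawahuuhi*.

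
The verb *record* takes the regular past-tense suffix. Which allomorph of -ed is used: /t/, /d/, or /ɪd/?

The stem *record* ends in /t/ or /d/.
The -ed suffix is realized as /ɪd/ after /t, d/; as /t/ after other voiceless consonants; and as /d/ after other voiced sounds.
So -ed on *record* is pronounced /ɪd/.

/ɪd/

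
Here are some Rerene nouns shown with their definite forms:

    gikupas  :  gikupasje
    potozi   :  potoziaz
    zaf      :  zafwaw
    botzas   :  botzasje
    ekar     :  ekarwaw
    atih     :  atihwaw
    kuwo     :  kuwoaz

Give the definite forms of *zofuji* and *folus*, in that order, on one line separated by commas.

Looking at the final sound of each stem: -je when the stem ends in a sibilant (*gikupas*, *botzas*); -waw when the stem ends in a non-sibilant consonant (*zaf*, *ekar*, *atih*); -az when the stem ends in a vowel (*potozi*, *kuwo*).
The final sound of *zofuji* is /i/, which is a vowel, so the suffix is -az, giving *zofujiaz*.
Since the final sound of *folus* is /s/ (a sibilant), it takes -je, giving *folusje*.

zofujiaz, folusje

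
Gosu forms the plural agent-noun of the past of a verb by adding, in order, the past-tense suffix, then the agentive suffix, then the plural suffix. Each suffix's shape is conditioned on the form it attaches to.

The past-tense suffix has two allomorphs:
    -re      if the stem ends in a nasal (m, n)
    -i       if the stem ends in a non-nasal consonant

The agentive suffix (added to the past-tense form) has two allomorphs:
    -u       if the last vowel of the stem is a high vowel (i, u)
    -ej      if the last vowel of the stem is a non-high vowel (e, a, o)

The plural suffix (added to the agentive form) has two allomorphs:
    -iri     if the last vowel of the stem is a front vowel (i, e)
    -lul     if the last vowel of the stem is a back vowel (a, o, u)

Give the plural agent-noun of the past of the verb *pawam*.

pawamreejiri

*pawam* — final consonant /m/ (a nasal) → -re → *pawamre*.
The past-tense form *pawamre*: last vowel = /e/, a non-high vowel → -ej → *pawamreej*.
The agentive form *pawamreej*: last vowel = /e/, a front vowel → -iri → *pawamreejiri*.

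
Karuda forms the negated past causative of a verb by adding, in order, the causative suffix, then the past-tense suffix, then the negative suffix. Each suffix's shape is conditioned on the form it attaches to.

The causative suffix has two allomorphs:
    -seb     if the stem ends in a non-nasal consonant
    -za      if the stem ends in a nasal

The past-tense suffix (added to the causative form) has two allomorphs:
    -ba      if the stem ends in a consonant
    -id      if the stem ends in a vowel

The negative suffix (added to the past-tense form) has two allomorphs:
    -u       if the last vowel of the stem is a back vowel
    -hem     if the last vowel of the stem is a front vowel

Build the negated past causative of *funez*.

*funez*: final consonant = /z/, non-nasal → -seb → *funezseb*.
The causative form *funezseb*: final sound = /b/, a consonant → -ba → *funezsebba*.
The past-tense form *funezsebba* — last vowel /a/ (a back vowel) → -u → *funezsebbau*.

funezsebbau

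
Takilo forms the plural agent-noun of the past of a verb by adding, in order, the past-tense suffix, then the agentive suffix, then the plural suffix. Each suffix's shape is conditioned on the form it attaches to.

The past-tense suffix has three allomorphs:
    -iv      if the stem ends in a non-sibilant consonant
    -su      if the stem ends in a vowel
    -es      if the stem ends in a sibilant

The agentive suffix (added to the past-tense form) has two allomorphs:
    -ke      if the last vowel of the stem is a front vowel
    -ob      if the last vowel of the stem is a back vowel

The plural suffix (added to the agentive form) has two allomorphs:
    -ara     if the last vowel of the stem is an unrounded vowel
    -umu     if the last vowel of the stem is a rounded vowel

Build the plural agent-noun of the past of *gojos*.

*gojos* — final sound /s/ (a sibilant) → -es → *gojoses*.
The last vowel of the past-tense form *gojoses* is /e/, which is a front vowel, so the agentive suffix is -ke, giving *gojoseske*.
Since the last vowel of the agentive form *gojoseske* is /e/ (an unrounded vowel), it takes -ara, giving *gojoseskeara*.

gojoseskeara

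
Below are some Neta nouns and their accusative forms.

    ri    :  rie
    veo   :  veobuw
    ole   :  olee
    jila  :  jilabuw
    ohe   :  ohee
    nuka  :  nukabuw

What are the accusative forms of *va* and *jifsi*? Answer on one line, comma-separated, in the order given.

Looking at the last vowel of each stem: -e when the last vowel of the stem is a front vowel (*ri*, *ole*, *ohe*); -buw when the last vowel of the stem is a back vowel (*veo*, *jila*, *nuka*).
*va*: last vowel = /a/, a back vowel → -buw → *vabuw*.
The last vowel of *jifsi* is /i/, which is a front vowel, so the suffix is -e, giving *jifsie*.

vabuw, jifsie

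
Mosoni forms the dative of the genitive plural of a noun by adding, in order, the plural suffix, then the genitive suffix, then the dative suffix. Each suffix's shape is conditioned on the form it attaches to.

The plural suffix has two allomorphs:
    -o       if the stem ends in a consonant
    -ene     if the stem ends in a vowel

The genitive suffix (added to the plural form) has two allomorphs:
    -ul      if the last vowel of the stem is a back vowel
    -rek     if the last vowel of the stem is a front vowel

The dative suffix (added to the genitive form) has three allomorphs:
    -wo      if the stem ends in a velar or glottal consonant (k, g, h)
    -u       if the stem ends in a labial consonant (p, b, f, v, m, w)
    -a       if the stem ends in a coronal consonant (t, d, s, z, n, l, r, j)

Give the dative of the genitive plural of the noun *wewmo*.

The final sound of *wewmo* is /o/, which is a vowel, so the plural suffix is -ene, giving *wewmoene*.
Since the last vowel of the plural form *wewmoene* is /e/ (a front vowel), it takes -rek, giving *wewmoenerek*.
Since the final consonant of the genitive form *wewmoenerek* is /k/ (velar/glottal), it takes -wo, giving *wewmoenerekwo*.

wewmoenerekwo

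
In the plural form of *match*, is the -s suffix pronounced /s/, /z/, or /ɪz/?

The stem *match* ends in a sibilant (/s, z, ʃ, ʒ, tʃ, dʒ/).
The plural suffix surfaces as /ɪz/ after sibilants, /s/ after other voiceless consonants, and /z/ after other voiced sounds.
So the plural -s on *match* is pronounced /ɪz/.

/ɪz/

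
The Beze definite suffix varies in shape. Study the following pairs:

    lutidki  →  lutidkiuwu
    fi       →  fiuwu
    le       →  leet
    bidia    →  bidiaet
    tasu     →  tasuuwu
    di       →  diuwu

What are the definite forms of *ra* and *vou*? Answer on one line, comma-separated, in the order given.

raet, vouuwu

The alternation tracks the last vowel of the stem — -uwu when the last vowel of the stem is a high vowel (*lutidki*, *fi*, *tasu*, *di*); -et when the last vowel of the stem is a non-high vowel (*le*, *bidia*).
The last vowel of *ra* is /a/, which is a non-high vowel, so the suffix is -et, giving *raet*.
The last vowel of *vou* is /u/, which is a high vowel, so the suffix is -uwu, giving *vouuwu*.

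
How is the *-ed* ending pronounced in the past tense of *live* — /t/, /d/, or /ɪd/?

/d/

The stem *live* ends in a voiced sound other than /d/.
The -ed suffix is realized as /ɪd/ after /t, d/; as /t/ after other voiceless consonants; and as /d/ after other voiced sounds.
So -ed on *live* is pronounced /d/.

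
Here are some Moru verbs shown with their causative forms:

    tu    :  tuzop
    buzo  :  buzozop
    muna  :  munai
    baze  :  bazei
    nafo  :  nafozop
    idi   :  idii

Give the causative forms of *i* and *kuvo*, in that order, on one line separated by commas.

ii, kuvozop

Looking at the last vowel of each stem: -zop when the last vowel of the stem is a rounded vowel (*tu*, *buzo*, *nafo*); -i when the last vowel of the stem is an unrounded vowel (*muna*, *baze*, *idi*).
The last vowel of *i* is /i/, which is an unrounded vowel, so the suffix is -i, giving *ii*.
*kuvo*: last vowel = /o/, a rounded vowel → -zop → *kuvozop*.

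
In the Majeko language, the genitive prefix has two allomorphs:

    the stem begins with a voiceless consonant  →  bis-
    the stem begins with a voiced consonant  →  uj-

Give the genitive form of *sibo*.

*sibo* — first consonant /s/ (voiceless) → bis- → *bissibo*.

bissibo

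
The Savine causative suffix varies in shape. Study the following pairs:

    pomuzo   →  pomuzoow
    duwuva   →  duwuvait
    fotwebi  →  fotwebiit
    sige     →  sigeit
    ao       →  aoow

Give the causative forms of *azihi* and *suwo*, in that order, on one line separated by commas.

azihiit, suwoow

The alternation tracks the last vowel of the stem — -ow when the last vowel of the stem is a rounded vowel (*pomuzo*, *ao*); -it when the last vowel of the stem is an unrounded vowel (*duwuva*, *fotwebi*, *sige*).
The last vowel of *azihi* is /i/, which is an unrounded vowel, so the suffix is -it, giving *azihiit*.
*suwo* — last vowel /o/ (a rounded vowel) → -ow → *suwoow*.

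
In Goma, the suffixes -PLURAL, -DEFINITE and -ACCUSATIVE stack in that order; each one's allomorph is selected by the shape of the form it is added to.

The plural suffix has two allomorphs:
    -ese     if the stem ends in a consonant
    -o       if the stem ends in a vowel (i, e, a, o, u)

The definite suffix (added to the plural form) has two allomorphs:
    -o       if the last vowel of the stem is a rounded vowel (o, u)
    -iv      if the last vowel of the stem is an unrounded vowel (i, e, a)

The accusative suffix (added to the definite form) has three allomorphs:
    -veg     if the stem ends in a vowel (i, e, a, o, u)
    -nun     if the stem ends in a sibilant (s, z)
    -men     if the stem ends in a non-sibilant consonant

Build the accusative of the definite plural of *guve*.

guveooveg

*guve*: final sound = /e/, a vowel → -o → *guveo*.
The plural form *guveo* — last vowel /o/ (a rounded vowel) → -o → *guveoo*.
Since the final sound of the definite form *guveoo* is /o/ (a vowel), it takes -veg, giving *guveooveg*.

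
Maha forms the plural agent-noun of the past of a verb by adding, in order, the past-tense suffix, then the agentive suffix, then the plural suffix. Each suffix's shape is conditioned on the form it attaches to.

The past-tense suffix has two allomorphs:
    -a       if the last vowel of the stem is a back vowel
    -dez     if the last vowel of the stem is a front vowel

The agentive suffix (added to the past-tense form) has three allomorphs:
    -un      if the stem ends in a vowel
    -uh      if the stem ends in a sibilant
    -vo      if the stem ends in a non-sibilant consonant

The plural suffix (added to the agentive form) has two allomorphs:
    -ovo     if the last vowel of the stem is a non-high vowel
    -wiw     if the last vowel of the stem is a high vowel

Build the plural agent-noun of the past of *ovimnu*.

ovimnuaunwiw

The last vowel of *ovimnu* is /u/, which is a back vowel, so the past-tense suffix is -a, giving *ovimnua*.
The past-tense form *ovimnua*: final sound = /a/, a vowel → -un → *ovimnuaun*.
Since the last vowel of the agentive form *ovimnuaun* is /u/ (a high vowel), it takes -wiw, giving *ovimnuaunwiw*.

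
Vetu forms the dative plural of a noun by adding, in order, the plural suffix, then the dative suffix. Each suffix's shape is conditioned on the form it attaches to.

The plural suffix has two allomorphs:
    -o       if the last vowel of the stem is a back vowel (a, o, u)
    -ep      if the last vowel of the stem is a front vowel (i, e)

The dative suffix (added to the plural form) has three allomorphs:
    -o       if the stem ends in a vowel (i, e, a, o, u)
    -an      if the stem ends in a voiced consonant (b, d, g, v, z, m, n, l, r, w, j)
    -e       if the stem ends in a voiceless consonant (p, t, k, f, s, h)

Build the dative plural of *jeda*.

The last vowel of *jeda* is /a/, which is a back vowel, so the plural suffix is -o, giving *jedao*.
The final sound of the plural form *jedao* is /o/, which is a vowel, so the dative suffix is -o, giving *jedaoo*.

jedaoo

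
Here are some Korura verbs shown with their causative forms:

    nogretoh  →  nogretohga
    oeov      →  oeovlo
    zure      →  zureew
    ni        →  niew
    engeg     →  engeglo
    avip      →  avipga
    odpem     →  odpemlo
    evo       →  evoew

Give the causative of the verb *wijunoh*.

wijunohga

The pattern is voicing of the final sound: -ga when the stem ends in a voiceless consonant (*nogretoh*, *avip*); -lo when the stem ends in a voiced consonant (*oeov*, *engeg*, *odpem*); -ew when the stem ends in a vowel (*zure*, *ni*, *evo*).
Since the final sound of *wijunoh* is /h/ (a voiceless consonant), it takes -ga, giving *wijunohga*.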